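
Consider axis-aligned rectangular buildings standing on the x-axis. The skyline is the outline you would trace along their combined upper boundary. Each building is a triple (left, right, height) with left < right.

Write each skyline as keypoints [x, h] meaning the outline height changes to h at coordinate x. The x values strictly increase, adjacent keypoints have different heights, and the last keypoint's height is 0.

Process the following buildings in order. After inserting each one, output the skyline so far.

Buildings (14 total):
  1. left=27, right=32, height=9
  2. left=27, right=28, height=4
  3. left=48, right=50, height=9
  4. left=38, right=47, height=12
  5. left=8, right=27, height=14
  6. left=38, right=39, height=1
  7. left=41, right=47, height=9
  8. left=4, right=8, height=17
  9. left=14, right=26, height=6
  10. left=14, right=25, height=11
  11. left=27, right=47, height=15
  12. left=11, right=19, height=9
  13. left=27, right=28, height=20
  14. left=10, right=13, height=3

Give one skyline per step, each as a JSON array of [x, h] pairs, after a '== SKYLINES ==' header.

== SKYLINES ==
[[27,9],[32,0]]
[[27,9],[32,0]]
[[27,9],[32,0],[48,9],[50,0]]
[[27,9],[32,0],[38,12],[47,0],[48,9],[50,0]]
[[8,14],[27,9],[32,0],[38,12],[47,0],[48,9],[50,0]]
[[8,14],[27,9],[32,0],[38,12],[47,0],[48,9],[50,0]]
[[8,14],[27,9],[32,0],[38,12],[47,0],[48,9],[50,0]]
[[4,17],[8,14],[27,9],[32,0],[38,12],[47,0],[48,9],[50,0]]
[[4,17],[8,14],[27,9],[32,0],[38,12],[47,0],[48,9],[50,0]]
[[4,17],[8,14],[27,9],[32,0],[38,12],[47,0],[48,9],[50,0]]
[[4,17],[8,14],[27,15],[47,0],[48,9],[50,0]]
[[4,17],[8,14],[27,15],[47,0],[48,9],[50,0]]
[[4,17],[8,14],[27,20],[28,15],[47,0],[48,9],[50,0]]
[[4,17],[8,14],[27,20],[28,15],[47,0],[48,9],[50,0]]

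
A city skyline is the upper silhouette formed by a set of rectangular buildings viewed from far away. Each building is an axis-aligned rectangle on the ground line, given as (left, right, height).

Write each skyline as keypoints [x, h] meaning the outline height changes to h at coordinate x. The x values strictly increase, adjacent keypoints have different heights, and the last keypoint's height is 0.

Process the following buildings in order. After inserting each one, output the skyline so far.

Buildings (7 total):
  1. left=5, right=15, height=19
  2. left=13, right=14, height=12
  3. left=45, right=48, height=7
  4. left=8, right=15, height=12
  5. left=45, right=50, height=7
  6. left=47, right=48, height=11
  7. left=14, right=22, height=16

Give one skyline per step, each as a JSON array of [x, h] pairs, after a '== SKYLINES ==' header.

== SKYLINES ==
[[5,19],[15,0]]
[[5,19],[15,0]]
[[5,19],[15,0],[45,7],[48,0]]
[[5,19],[15,0],[45,7],[48,0]]
[[5,19],[15,0],[45,7],[50,0]]
[[5,19],[15,0],[45,7],[47,11],[48,7],[50,0]]
[[5,19],[15,16],[22,0],[45,7],[47,11],[48,7],[50,0]]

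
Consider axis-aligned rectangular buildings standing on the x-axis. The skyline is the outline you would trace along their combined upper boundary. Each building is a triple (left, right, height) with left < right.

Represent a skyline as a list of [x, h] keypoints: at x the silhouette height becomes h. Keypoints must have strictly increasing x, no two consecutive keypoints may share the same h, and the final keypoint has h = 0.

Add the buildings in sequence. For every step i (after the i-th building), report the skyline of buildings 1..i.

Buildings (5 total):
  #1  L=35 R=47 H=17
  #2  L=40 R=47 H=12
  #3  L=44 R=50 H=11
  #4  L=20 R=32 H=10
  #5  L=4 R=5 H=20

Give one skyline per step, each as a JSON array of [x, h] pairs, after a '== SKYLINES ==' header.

== SKYLINES ==
[[35,17],[47,0]]
[[35,17],[47,0]]
[[35,17],[47,11],[50,0]]
[[20,10],[32,0],[35,17],[47,11],[50,0]]
[[4,20],[5,0],[20,10],[32,0],[35,17],[47,11],[50,0]]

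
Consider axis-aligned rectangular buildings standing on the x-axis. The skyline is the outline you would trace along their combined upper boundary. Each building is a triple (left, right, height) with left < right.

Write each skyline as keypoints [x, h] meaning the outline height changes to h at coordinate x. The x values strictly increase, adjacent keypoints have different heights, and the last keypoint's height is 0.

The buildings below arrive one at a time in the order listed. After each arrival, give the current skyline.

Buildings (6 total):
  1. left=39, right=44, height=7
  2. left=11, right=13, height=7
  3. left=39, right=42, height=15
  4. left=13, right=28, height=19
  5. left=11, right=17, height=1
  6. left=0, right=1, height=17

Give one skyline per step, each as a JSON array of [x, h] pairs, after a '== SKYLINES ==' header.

== SKYLINES ==
[[39,7],[44,0]]
[[11,7],[13,0],[39,7],[44,0]]
[[11,7],[13,0],[39,15],[42,7],[44,0]]
[[11,7],[13,19],[28,0],[39,15],[42,7],[44,0]]
[[11,7],[13,19],[28,0],[39,15],[42,7],[44,0]]
[[0,17],[1,0],[11,7],[13,19],[28,0],[39,15],[42,7],[44,0]]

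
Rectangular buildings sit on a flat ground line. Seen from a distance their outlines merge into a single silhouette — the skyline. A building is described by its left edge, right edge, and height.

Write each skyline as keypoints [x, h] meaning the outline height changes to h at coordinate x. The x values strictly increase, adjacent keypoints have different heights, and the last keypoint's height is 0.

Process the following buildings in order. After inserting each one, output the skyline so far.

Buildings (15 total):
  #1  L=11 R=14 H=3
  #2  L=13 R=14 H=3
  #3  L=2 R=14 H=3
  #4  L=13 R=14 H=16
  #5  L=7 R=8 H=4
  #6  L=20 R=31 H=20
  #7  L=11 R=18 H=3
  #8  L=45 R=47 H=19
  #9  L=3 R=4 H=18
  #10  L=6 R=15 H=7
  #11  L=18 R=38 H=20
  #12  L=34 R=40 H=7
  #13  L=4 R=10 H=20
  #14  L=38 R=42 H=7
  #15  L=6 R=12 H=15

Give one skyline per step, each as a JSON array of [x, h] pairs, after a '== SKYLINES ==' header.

== SKYLINES ==
[[11,3],[14,0]]
[[11,3],[14,0]]
[[2,3],[14,0]]
[[2,3],[13,16],[14,0]]
[[2,3],[7,4],[8,3],[13,16],[14,0]]
[[2,3],[7,4],[8,3],[13,16],[14,0],[20,20],[31,0]]
[[2,3],[7,4],[8,3],[13,16],[14,3],[18,0],[20,20],[31,0]]
[[2,3],[7,4],[8,3],[13,16],[14,3],[18,0],[20,20],[31,0],[45,19],[47,0]]
[[2,3],[3,18],[4,3],[7,4],[8,3],[13,16],[14,3],[18,0],[20,20],[31,0],[45,19],[47,0]]
[[2,3],[3,18],[4,3],[6,7],[13,16],[14,7],[15,3],[18,0],[20,20],[31,0],[45,19],[47,0]]
[[2,3],[3,18],[4,3],[6,7],[13,16],[14,7],[15,3],[18,20],[38,0],[45,19],[47,0]]
[[2,3],[3,18],[4,3],[6,7],[13,16],[14,7],[15,3],[18,20],[38,7],[40,0],[45,19],[47,0]]
[[2,3],[3,18],[4,20],[10,7],[13,16],[14,7],[15,3],[18,20],[38,7],[40,0],[45,19],[47,0]]
[[2,3],[3,18],[4,20],[10,7],[13,16],[14,7],[15,3],[18,20],[38,7],[42,0],[45,19],[47,0]]
[[2,3],[3,18],[4,20],[10,15],[12,7],[13,16],[14,7],[15,3],[18,20],[38,7],[42,0],[45,19],[47,0]]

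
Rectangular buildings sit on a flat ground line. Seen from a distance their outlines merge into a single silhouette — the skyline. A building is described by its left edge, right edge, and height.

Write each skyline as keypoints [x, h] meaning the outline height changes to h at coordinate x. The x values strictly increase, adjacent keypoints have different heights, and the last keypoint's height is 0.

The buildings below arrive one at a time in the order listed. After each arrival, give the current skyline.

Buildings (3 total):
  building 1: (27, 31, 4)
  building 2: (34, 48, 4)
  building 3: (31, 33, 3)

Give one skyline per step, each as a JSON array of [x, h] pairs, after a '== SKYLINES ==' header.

== SKYLINES ==
[[27,4],[31,0]]
[[27,4],[31,0],[34,4],[48,0]]
[[27,4],[31,3],[33,0],[34,4],[48,0]]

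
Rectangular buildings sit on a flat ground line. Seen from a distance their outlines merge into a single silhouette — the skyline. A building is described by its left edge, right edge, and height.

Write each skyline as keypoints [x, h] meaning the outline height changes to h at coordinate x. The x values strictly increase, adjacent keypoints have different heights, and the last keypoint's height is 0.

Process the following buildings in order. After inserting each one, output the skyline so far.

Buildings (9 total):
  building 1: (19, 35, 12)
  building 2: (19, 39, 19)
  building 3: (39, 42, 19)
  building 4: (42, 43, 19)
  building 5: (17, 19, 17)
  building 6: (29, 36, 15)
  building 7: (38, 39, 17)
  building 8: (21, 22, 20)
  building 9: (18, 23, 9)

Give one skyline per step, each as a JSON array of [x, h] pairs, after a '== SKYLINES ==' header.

== SKYLINES ==
[[19,12],[35,0]]
[[19,19],[39,0]]
[[19,19],[42,0]]
[[19,19],[43,0]]
[[17,17],[19,19],[43,0]]
[[17,17],[19,19],[43,0]]
[[17,17],[19,19],[43,0]]
[[17,17],[19,19],[21,20],[22,19],[43,0]]
[[17,17],[19,19],[21,20],[22,19],[43,0]]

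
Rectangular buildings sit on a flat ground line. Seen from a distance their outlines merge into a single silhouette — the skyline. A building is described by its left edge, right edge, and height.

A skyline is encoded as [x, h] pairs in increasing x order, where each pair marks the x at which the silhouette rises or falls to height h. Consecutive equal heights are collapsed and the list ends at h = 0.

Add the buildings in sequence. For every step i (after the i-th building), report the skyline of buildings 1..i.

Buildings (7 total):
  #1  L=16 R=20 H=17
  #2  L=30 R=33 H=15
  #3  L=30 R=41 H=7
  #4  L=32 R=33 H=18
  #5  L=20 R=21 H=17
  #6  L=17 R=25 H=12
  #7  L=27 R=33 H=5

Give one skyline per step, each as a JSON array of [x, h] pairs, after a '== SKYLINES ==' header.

== SKYLINES ==
[[16,17],[20,0]]
[[16,17],[20,0],[30,15],[33,0]]
[[16,17],[20,0],[30,15],[33,7],[41,0]]
[[16,17],[20,0],[30,15],[32,18],[33,7],[41,0]]
[[16,17],[21,0],[30,15],[32,18],[33,7],[41,0]]
[[16,17],[21,12],[25,0],[30,15],[32,18],[33,7],[41,0]]
[[16,17],[21,12],[25,0],[27,5],[30,15],[32,18],[33,7],[41,0]]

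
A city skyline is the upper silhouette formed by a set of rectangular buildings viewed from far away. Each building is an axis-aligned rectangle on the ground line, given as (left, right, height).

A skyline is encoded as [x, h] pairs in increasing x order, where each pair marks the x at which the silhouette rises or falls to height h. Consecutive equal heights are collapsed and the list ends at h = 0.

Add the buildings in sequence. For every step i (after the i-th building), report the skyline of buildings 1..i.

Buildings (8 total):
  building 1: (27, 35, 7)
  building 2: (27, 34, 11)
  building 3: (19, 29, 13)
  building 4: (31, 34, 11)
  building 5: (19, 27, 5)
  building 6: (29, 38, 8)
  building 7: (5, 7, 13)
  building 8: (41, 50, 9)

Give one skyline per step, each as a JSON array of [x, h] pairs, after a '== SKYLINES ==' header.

== SKYLINES ==
[[27,7],[35,0]]
[[27,11],[34,7],[35,0]]
[[19,13],[29,11],[34,7],[35,0]]
[[19,13],[29,11],[34,7],[35,0]]
[[19,13],[29,11],[34,7],[35,0]]
[[19,13],[29,11],[34,8],[38,0]]
[[5,13],[7,0],[19,13],[29,11],[34,8],[38,0]]
[[5,13],[7,0],[19,13],[29,11],[34,8],[38,0],[41,9],[50,0]]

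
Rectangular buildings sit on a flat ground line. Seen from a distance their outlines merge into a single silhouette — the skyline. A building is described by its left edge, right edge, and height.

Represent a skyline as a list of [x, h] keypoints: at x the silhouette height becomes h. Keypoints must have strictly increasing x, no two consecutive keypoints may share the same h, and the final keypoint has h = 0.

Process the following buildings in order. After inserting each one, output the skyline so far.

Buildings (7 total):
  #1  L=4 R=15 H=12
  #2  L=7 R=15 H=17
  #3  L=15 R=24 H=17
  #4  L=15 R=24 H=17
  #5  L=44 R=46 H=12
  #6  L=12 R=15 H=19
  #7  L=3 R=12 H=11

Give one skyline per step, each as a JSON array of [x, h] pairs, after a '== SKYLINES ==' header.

== SKYLINES ==
[[4,12],[15,0]]
[[4,12],[7,17],[15,0]]
[[4,12],[7,17],[24,0]]
[[4,12],[7,17],[24,0]]
[[4,12],[7,17],[24,0],[44,12],[46,0]]
[[4,12],[7,17],[12,19],[15,17],[24,0],[44,12],[46,0]]
[[3,11],[4,12],[7,17],[12,19],[15,17],[24,0],[44,12],[46,0]]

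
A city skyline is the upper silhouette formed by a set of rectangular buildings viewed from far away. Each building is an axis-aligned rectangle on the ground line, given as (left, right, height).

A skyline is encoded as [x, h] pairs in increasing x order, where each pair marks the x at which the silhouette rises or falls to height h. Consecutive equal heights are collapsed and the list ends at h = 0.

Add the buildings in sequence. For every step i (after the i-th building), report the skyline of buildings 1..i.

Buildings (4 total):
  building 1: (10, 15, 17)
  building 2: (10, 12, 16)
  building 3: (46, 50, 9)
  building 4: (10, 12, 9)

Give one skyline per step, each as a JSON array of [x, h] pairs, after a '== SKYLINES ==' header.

== SKYLINES ==
[[10,17],[15,0]]
[[10,17],[15,0]]
[[10,17],[15,0],[46,9],[50,0]]
[[10,17],[15,0],[46,9],[50,0]]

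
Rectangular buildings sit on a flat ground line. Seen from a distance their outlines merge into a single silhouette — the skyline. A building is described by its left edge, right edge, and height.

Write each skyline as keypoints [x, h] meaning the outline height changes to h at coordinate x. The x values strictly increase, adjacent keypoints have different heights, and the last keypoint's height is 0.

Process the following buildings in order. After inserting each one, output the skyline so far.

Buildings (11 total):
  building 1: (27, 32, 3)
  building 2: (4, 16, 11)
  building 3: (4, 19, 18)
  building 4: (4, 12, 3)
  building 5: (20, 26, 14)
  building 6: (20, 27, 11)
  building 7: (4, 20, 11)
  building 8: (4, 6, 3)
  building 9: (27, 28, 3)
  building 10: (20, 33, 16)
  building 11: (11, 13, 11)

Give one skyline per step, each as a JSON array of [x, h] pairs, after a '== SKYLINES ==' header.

== SKYLINES ==
[[27,3],[32,0]]
[[4,11],[16,0],[27,3],[32,0]]
[[4,18],[19,0],[27,3],[32,0]]
[[4,18],[19,0],[27,3],[32,0]]
[[4,18],[19,0],[20,14],[26,0],[27,3],[32,0]]
[[4,18],[19,0],[20,14],[26,11],[27,3],[32,0]]
[[4,18],[19,11],[20,14],[26,11],[27,3],[32,0]]
[[4,18],[19,11],[20,14],[26,11],[27,3],[32,0]]
[[4,18],[19,11],[20,14],[26,11],[27,3],[32,0]]
[[4,18],[19,11],[20,16],[33,0]]
[[4,18],[19,11],[20,16],[33,0]]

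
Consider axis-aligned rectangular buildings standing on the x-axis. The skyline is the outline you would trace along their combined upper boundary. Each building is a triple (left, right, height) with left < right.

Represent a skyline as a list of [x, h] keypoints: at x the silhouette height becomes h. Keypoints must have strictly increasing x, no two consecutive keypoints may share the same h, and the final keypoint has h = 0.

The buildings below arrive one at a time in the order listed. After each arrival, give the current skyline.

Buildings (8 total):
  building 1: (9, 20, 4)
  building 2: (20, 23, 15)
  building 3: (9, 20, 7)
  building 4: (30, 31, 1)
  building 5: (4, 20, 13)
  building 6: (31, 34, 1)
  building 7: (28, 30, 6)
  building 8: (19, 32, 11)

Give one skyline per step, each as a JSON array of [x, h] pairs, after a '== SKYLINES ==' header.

== SKYLINES ==
[[9,4],[20,0]]
[[9,4],[20,15],[23,0]]
[[9,7],[20,15],[23,0]]
[[9,7],[20,15],[23,0],[30,1],[31,0]]
[[4,13],[20,15],[23,0],[30,1],[31,0]]
[[4,13],[20,15],[23,0],[30,1],[34,0]]
[[4,13],[20,15],[23,0],[28,6],[30,1],[34,0]]
[[4,13],[20,15],[23,11],[32,1],[34,0]]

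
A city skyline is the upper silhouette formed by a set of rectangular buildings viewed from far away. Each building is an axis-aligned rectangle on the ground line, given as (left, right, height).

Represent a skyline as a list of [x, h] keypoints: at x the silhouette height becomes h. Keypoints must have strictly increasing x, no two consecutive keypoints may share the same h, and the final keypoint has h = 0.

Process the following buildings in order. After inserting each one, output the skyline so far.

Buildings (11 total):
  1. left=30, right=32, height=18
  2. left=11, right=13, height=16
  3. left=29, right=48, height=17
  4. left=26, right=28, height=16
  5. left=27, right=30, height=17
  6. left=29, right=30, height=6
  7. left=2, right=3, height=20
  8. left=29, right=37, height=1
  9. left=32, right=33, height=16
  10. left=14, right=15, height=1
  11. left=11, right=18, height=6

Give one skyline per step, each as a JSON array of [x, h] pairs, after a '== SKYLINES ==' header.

== SKYLINES ==
[[30,18],[32,0]]
[[11,16],[13,0],[30,18],[32,0]]
[[11,16],[13,0],[29,17],[30,18],[32,17],[48,0]]
[[11,16],[13,0],[26,16],[28,0],[29,17],[30,18],[32,17],[48,0]]
[[11,16],[13,0],[26,16],[27,17],[30,18],[32,17],[48,0]]
[[11,16],[13,0],[26,16],[27,17],[30,18],[32,17],[48,0]]
[[2,20],[3,0],[11,16],[13,0],[26,16],[27,17],[30,18],[32,17],[48,0]]
[[2,20],[3,0],[11,16],[13,0],[26,16],[27,17],[30,18],[32,17],[48,0]]
[[2,20],[3,0],[11,16],[13,0],[26,16],[27,17],[30,18],[32,17],[48,0]]
[[2,20],[3,0],[11,16],[13,0],[14,1],[15,0],[26,16],[27,17],[30,18],[32,17],[48,0]]
[[2,20],[3,0],[11,16],[13,6],[18,0],[26,16],[27,17],[30,18],[32,17],[48,0]]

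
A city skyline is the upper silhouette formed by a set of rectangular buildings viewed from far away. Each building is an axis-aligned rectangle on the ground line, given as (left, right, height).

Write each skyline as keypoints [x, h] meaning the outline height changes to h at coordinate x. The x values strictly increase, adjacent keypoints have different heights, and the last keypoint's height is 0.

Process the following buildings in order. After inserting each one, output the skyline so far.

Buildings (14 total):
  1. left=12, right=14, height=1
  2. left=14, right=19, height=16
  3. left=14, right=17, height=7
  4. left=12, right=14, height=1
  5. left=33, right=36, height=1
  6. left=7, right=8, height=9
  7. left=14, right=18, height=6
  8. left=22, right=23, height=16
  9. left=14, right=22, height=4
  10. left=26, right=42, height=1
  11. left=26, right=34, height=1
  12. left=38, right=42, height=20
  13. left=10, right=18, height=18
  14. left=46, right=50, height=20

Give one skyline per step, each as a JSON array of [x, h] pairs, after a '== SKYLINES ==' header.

== SKYLINES ==
[[12,1],[14,0]]
[[12,1],[14,16],[19,0]]
[[12,1],[14,16],[19,0]]
[[12,1],[14,16],[19,0]]
[[12,1],[14,16],[19,0],[33,1],[36,0]]
[[7,9],[8,0],[12,1],[14,16],[19,0],[33,1],[36,0]]
[[7,9],[8,0],[12,1],[14,16],[19,0],[33,1],[36,0]]
[[7,9],[8,0],[12,1],[14,16],[19,0],[22,16],[23,0],[33,1],[36,0]]
[[7,9],[8,0],[12,1],[14,16],[19,4],[22,16],[23,0],[33,1],[36,0]]
[[7,9],[8,0],[12,1],[14,16],[19,4],[22,16],[23,0],[26,1],[42,0]]
[[7,9],[8,0],[12,1],[14,16],[19,4],[22,16],[23,0],[26,1],[42,0]]
[[7,9],[8,0],[12,1],[14,16],[19,4],[22,16],[23,0],[26,1],[38,20],[42,0]]
[[7,9],[8,0],[10,18],[18,16],[19,4],[22,16],[23,0],[26,1],[38,20],[42,0]]
[[7,9],[8,0],[10,18],[18,16],[19,4],[22,16],[23,0],[26,1],[38,20],[42,0],[46,20],[50,0]]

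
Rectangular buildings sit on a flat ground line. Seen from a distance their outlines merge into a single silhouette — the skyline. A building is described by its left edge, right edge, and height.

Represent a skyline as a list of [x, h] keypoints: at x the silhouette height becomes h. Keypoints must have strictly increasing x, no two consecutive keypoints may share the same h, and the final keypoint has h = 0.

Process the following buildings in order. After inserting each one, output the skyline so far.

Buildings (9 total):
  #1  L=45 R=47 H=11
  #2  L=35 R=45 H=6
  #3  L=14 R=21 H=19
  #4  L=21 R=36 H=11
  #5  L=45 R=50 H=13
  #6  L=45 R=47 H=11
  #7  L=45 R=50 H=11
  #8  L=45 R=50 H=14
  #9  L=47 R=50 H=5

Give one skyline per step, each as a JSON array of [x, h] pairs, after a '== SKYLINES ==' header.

== SKYLINES ==
[[45,11],[47,0]]
[[35,6],[45,11],[47,0]]
[[14,19],[21,0],[35,6],[45,11],[47,0]]
[[14,19],[21,11],[36,6],[45,11],[47,0]]
[[14,19],[21,11],[36,6],[45,13],[50,0]]
[[14,19],[21,11],[36,6],[45,13],[50,0]]
[[14,19],[21,11],[36,6],[45,13],[50,0]]
[[14,19],[21,11],[36,6],[45,14],[50,0]]
[[14,19],[21,11],[36,6],[45,14],[50,0]]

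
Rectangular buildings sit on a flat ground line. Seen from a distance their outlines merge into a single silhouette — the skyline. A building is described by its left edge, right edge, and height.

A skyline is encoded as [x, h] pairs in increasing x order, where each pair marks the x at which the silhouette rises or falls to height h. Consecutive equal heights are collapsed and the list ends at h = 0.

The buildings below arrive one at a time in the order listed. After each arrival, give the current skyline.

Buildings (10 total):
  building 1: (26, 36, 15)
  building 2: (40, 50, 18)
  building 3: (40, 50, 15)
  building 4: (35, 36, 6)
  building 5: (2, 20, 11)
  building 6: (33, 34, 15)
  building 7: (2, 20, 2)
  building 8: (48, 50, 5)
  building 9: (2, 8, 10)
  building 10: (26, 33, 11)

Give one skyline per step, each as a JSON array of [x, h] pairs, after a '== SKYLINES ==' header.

== SKYLINES ==
[[26,15],[36,0]]
[[26,15],[36,0],[40,18],[50,0]]
[[26,15],[36,0],[40,18],[50,0]]
[[26,15],[36,0],[40,18],[50,0]]
[[2,11],[20,0],[26,15],[36,0],[40,18],[50,0]]
[[2,11],[20,0],[26,15],[36,0],[40,18],[50,0]]
[[2,11],[20,0],[26,15],[36,0],[40,18],[50,0]]
[[2,11],[20,0],[26,15],[36,0],[40,18],[50,0]]
[[2,11],[20,0],[26,15],[36,0],[40,18],[50,0]]
[[2,11],[20,0],[26,15],[36,0],[40,18],[50,0]]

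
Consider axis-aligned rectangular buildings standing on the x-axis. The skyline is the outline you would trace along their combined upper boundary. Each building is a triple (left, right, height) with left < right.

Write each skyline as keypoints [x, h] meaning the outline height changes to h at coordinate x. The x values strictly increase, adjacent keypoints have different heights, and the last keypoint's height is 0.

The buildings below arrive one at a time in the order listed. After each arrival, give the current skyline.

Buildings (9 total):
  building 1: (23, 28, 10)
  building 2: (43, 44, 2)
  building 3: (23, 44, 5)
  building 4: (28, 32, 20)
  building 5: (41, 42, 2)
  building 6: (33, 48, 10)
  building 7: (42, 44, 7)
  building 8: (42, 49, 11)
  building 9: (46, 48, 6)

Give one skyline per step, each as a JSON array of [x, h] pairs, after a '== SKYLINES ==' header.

== SKYLINES ==
[[23,10],[28,0]]
[[23,10],[28,0],[43,2],[44,0]]
[[23,10],[28,5],[44,0]]
[[23,10],[28,20],[32,5],[44,0]]
[[23,10],[28,20],[32,5],[44,0]]
[[23,10],[28,20],[32,5],[33,10],[48,0]]
[[23,10],[28,20],[32,5],[33,10],[48,0]]
[[23,10],[28,20],[32,5],[33,10],[42,11],[49,0]]
[[23,10],[28,20],[32,5],[33,10],[42,11],[49,0]]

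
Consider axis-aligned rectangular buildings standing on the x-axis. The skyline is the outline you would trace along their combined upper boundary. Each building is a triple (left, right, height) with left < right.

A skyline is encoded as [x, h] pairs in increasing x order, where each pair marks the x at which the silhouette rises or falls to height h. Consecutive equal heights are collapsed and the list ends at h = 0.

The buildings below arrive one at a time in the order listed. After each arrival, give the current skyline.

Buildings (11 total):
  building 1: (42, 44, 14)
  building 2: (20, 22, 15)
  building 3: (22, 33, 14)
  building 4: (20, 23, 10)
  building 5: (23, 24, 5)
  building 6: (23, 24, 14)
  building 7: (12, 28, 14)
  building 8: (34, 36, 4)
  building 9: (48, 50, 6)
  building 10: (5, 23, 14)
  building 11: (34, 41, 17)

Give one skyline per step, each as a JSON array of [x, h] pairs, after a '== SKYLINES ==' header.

== SKYLINES ==
[[42,14],[44,0]]
[[20,15],[22,0],[42,14],[44,0]]
[[20,15],[22,14],[33,0],[42,14],[44,0]]
[[20,15],[22,14],[33,0],[42,14],[44,0]]
[[20,15],[22,14],[33,0],[42,14],[44,0]]
[[20,15],[22,14],[33,0],[42,14],[44,0]]
[[12,14],[20,15],[22,14],[33,0],[42,14],[44,0]]
[[12,14],[20,15],[22,14],[33,0],[34,4],[36,0],[42,14],[44,0]]
[[12,14],[20,15],[22,14],[33,0],[34,4],[36,0],[42,14],[44,0],[48,6],[50,0]]
[[5,14],[20,15],[22,14],[33,0],[34,4],[36,0],[42,14],[44,0],[48,6],[50,0]]
[[5,14],[20,15],[22,14],[33,0],[34,17],[41,0],[42,14],[44,0],[48,6],[50,0]]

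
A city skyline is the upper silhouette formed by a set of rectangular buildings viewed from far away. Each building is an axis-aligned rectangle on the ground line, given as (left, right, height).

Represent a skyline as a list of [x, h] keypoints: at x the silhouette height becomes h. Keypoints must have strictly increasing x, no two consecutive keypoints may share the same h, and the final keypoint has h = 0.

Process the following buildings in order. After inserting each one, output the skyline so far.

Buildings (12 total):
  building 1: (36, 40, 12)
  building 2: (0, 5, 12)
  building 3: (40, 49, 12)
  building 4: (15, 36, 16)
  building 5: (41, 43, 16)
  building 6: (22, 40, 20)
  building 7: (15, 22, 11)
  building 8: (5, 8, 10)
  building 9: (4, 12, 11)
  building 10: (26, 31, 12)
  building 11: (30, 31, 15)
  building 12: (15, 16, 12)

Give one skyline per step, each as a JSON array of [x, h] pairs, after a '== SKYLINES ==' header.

== SKYLINES ==
[[36,12],[40,0]]
[[0,12],[5,0],[36,12],[40,0]]
[[0,12],[5,0],[36,12],[49,0]]
[[0,12],[5,0],[15,16],[36,12],[49,0]]
[[0,12],[5,0],[15,16],[36,12],[41,16],[43,12],[49,0]]
[[0,12],[5,0],[15,16],[22,20],[40,12],[41,16],[43,12],[49,0]]
[[0,12],[5,0],[15,16],[22,20],[40,12],[41,16],[43,12],[49,0]]
[[0,12],[5,10],[8,0],[15,16],[22,20],[40,12],[41,16],[43,12],[49,0]]
[[0,12],[5,11],[12,0],[15,16],[22,20],[40,12],[41,16],[43,12],[49,0]]
[[0,12],[5,11],[12,0],[15,16],[22,20],[40,12],[41,16],[43,12],[49,0]]
[[0,12],[5,11],[12,0],[15,16],[22,20],[40,12],[41,16],[43,12],[49,0]]
[[0,12],[5,11],[12,0],[15,16],[22,20],[40,12],[41,16],[43,12],[49,0]]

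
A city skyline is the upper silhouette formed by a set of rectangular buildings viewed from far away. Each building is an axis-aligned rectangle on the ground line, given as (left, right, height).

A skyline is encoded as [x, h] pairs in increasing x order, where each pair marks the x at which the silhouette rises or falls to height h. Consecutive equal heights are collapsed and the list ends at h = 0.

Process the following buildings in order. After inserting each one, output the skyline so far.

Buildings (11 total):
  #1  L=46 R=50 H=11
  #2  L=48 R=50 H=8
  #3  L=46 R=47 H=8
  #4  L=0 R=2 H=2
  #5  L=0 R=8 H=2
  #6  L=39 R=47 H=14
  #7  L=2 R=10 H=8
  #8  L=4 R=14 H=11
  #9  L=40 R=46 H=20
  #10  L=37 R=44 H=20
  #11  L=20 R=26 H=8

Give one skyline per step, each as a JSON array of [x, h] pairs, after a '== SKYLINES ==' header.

== SKYLINES ==
[[46,11],[50,0]]
[[46,11],[50,0]]
[[46,11],[50,0]]
[[0,2],[2,0],[46,11],[50,0]]
[[0,2],[8,0],[46,11],[50,0]]
[[0,2],[8,0],[39,14],[47,11],[50,0]]
[[0,2],[2,8],[10,0],[39,14],[47,11],[50,0]]
[[0,2],[2,8],[4,11],[14,0],[39,14],[47,11],[50,0]]
[[0,2],[2,8],[4,11],[14,0],[39,14],[40,20],[46,14],[47,11],[50,0]]
[[0,2],[2,8],[4,11],[14,0],[37,20],[46,14],[47,11],[50,0]]
[[0,2],[2,8],[4,11],[14,0],[20,8],[26,0],[37,20],[46,14],[47,11],[50,0]]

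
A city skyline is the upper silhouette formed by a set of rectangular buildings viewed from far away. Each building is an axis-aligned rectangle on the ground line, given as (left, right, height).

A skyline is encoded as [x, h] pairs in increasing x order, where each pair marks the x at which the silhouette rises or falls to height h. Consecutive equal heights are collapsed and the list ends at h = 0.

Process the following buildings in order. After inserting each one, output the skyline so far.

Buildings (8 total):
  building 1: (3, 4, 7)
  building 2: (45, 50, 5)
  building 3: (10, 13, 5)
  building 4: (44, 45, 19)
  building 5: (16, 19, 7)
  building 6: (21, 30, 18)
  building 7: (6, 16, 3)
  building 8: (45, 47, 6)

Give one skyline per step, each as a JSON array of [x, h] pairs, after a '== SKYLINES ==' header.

== SKYLINES ==
[[3,7],[4,0]]
[[3,7],[4,0],[45,5],[50,0]]
[[3,7],[4,0],[10,5],[13,0],[45,5],[50,0]]
[[3,7],[4,0],[10,5],[13,0],[44,19],[45,5],[50,0]]
[[3,7],[4,0],[10,5],[13,0],[16,7],[19,0],[44,19],[45,5],[50,0]]
[[3,7],[4,0],[10,5],[13,0],[16,7],[19,0],[21,18],[30,0],[44,19],[45,5],[50,0]]
[[3,7],[4,0],[6,3],[10,5],[13,3],[16,7],[19,0],[21,18],[30,0],[44,19],[45,5],[50,0]]
[[3,7],[4,0],[6,3],[10,5],[13,3],[16,7],[19,0],[21,18],[30,0],[44,19],[45,6],[47,5],[50,0]]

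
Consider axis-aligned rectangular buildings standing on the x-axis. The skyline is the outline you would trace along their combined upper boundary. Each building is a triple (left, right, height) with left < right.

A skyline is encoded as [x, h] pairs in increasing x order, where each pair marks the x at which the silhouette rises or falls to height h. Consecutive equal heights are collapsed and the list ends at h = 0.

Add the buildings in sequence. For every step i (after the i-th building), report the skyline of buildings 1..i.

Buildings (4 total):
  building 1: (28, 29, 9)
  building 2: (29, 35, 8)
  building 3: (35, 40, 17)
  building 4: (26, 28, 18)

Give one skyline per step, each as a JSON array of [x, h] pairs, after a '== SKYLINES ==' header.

== SKYLINES ==
[[28,9],[29,0]]
[[28,9],[29,8],[35,0]]
[[28,9],[29,8],[35,17],[40,0]]
[[26,18],[28,9],[29,8],[35,17],[40,0]]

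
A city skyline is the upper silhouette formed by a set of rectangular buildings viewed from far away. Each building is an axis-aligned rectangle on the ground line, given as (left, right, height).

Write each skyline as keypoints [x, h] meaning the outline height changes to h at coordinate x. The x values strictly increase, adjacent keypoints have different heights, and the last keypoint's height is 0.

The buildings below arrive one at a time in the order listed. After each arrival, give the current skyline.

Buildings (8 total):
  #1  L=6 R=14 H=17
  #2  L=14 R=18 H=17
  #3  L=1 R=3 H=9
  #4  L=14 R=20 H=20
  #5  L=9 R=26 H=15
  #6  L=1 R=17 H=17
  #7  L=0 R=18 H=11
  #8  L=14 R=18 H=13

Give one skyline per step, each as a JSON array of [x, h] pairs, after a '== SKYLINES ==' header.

== SKYLINES ==
[[6,17],[14,0]]
[[6,17],[18,0]]
[[1,9],[3,0],[6,17],[18,0]]
[[1,9],[3,0],[6,17],[14,20],[20,0]]
[[1,9],[3,0],[6,17],[14,20],[20,15],[26,0]]
[[1,17],[14,20],[20,15],[26,0]]
[[0,11],[1,17],[14,20],[20,15],[26,0]]
[[0,11],[1,17],[14,20],[20,15],[26,0]]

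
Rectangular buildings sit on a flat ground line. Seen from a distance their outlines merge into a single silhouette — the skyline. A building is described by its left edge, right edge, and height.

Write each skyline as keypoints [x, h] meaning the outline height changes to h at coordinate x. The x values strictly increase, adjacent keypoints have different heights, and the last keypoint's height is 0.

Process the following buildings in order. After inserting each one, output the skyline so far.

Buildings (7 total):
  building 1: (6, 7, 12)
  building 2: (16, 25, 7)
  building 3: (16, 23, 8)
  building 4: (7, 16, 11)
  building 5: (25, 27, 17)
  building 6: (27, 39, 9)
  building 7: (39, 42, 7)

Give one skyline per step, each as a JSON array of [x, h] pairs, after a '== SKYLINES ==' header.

== SKYLINES ==
[[6,12],[7,0]]
[[6,12],[7,0],[16,7],[25,0]]
[[6,12],[7,0],[16,8],[23,7],[25,0]]
[[6,12],[7,11],[16,8],[23,7],[25,0]]
[[6,12],[7,11],[16,8],[23,7],[25,17],[27,0]]
[[6,12],[7,11],[16,8],[23,7],[25,17],[27,9],[39,0]]
[[6,12],[7,11],[16,8],[23,7],[25,17],[27,9],[39,7],[42,0]]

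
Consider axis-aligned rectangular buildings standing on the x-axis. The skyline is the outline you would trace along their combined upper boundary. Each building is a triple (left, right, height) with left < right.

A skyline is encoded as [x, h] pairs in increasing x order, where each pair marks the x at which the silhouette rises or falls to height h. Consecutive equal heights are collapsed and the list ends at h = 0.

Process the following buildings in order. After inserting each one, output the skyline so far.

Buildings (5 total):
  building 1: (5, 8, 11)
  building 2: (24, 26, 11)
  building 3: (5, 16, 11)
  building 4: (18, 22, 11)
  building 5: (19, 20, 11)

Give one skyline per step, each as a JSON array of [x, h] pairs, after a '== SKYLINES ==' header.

== SKYLINES ==
[[5,11],[8,0]]
[[5,11],[8,0],[24,11],[26,0]]
[[5,11],[16,0],[24,11],[26,0]]
[[5,11],[16,0],[18,11],[22,0],[24,11],[26,0]]
[[5,11],[16,0],[18,11],[22,0],[24,11],[26,0]]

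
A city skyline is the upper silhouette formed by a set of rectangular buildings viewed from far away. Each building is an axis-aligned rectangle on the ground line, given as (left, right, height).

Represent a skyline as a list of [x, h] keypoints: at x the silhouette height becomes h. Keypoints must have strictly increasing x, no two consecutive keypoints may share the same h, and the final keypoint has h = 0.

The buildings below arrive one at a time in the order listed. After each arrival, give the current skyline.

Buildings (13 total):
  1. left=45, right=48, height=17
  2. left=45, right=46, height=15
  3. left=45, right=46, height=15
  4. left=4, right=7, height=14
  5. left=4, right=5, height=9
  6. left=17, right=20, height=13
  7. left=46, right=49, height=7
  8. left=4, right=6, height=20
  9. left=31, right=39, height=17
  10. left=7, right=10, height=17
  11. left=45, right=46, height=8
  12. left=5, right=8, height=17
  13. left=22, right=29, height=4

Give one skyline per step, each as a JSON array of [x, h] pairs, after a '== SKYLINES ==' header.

== SKYLINES ==
[[45,17],[48,0]]
[[45,17],[48,0]]
[[45,17],[48,0]]
[[4,14],[7,0],[45,17],[48,0]]
[[4,14],[7,0],[45,17],[48,0]]
[[4,14],[7,0],[17,13],[20,0],[45,17],[48,0]]
[[4,14],[7,0],[17,13],[20,0],[45,17],[48,7],[49,0]]
[[4,20],[6,14],[7,0],[17,13],[20,0],[45,17],[48,7],[49,0]]
[[4,20],[6,14],[7,0],[17,13],[20,0],[31,17],[39,0],[45,17],[48,7],[49,0]]
[[4,20],[6,14],[7,17],[10,0],[17,13],[20,0],[31,17],[39,0],[45,17],[48,7],[49,0]]
[[4,20],[6,14],[7,17],[10,0],[17,13],[20,0],[31,17],[39,0],[45,17],[48,7],[49,0]]
[[4,20],[6,17],[10,0],[17,13],[20,0],[31,17],[39,0],[45,17],[48,7],[49,0]]
[[4,20],[6,17],[10,0],[17,13],[20,0],[22,4],[29,0],[31,17],[39,0],[45,17],[48,7],[49,0]]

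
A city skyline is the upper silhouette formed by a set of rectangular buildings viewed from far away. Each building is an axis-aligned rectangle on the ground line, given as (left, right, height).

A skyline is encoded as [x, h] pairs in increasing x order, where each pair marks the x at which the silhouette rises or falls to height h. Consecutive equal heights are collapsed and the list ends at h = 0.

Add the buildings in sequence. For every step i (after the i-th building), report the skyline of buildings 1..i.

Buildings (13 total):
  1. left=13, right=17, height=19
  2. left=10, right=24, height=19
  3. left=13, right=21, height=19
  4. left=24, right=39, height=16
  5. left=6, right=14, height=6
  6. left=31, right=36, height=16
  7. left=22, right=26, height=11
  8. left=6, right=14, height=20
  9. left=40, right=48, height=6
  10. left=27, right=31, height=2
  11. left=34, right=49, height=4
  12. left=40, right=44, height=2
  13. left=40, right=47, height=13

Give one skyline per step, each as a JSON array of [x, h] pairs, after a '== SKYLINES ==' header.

== SKYLINES ==
[[13,19],[17,0]]
[[10,19],[24,0]]
[[10,19],[24,0]]
[[10,19],[24,16],[39,0]]
[[6,6],[10,19],[24,16],[39,0]]
[[6,6],[10,19],[24,16],[39,0]]
[[6,6],[10,19],[24,16],[39,0]]
[[6,20],[14,19],[24,16],[39,0]]
[[6,20],[14,19],[24,16],[39,0],[40,6],[48,0]]
[[6,20],[14,19],[24,16],[39,0],[40,6],[48,0]]
[[6,20],[14,19],[24,16],[39,4],[40,6],[48,4],[49,0]]
[[6,20],[14,19],[24,16],[39,4],[40,6],[48,4],[49,0]]
[[6,20],[14,19],[24,16],[39,4],[40,13],[47,6],[48,4],[49,0]]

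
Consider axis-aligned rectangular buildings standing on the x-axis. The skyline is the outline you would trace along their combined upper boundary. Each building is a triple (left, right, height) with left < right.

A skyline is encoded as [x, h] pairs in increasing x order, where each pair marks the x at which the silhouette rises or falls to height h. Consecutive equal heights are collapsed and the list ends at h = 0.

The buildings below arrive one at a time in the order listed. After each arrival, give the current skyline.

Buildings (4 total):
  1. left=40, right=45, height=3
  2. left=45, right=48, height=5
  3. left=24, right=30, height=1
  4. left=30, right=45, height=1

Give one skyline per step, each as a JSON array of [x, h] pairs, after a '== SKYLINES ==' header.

== SKYLINES ==
[[40,3],[45,0]]
[[40,3],[45,5],[48,0]]
[[24,1],[30,0],[40,3],[45,5],[48,0]]
[[24,1],[40,3],[45,5],[48,0]]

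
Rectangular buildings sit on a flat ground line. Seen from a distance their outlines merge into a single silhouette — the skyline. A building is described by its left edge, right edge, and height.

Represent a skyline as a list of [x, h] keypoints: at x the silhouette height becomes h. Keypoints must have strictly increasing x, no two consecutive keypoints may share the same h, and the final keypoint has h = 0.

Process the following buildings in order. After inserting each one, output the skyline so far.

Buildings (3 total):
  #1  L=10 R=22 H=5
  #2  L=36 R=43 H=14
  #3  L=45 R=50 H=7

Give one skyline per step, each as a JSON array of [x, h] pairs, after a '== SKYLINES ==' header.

== SKYLINES ==
[[10,5],[22,0]]
[[10,5],[22,0],[36,14],[43,0]]
[[10,5],[22,0],[36,14],[43,0],[45,7],[50,0]]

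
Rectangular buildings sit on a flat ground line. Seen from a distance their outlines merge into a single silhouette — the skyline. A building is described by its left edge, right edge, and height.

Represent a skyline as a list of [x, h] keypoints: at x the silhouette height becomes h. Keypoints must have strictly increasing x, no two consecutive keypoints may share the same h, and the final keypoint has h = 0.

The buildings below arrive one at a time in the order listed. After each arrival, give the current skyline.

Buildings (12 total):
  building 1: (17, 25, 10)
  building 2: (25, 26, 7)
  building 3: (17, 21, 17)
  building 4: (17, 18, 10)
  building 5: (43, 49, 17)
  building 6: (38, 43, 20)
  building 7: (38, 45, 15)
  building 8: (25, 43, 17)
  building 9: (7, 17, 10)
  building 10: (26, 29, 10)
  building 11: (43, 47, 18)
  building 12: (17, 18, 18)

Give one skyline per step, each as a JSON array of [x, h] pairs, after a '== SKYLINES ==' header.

== SKYLINES ==
[[17,10],[25,0]]
[[17,10],[25,7],[26,0]]
[[17,17],[21,10],[25,7],[26,0]]
[[17,17],[21,10],[25,7],[26,0]]
[[17,17],[21,10],[25,7],[26,0],[43,17],[49,0]]
[[17,17],[21,10],[25,7],[26,0],[38,20],[43,17],[49,0]]
[[17,17],[21,10],[25,7],[26,0],[38,20],[43,17],[49,0]]
[[17,17],[21,10],[25,17],[38,20],[43,17],[49,0]]
[[7,10],[17,17],[21,10],[25,17],[38,20],[43,17],[49,0]]
[[7,10],[17,17],[21,10],[25,17],[38,20],[43,17],[49,0]]
[[7,10],[17,17],[21,10],[25,17],[38,20],[43,18],[47,17],[49,0]]
[[7,10],[17,18],[18,17],[21,10],[25,17],[38,20],[43,18],[47,17],[49,0]]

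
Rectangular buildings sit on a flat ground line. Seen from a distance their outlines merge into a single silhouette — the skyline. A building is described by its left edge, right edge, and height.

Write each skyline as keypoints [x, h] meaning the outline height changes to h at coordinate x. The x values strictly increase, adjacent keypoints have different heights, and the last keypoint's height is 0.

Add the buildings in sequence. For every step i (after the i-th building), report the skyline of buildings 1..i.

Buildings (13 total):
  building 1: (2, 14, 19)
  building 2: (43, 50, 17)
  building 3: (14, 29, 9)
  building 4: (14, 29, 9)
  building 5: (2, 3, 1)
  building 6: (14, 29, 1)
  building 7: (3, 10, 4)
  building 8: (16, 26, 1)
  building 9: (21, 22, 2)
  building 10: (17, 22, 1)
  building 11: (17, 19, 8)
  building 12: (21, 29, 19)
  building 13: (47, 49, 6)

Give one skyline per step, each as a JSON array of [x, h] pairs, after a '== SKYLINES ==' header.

== SKYLINES ==
[[2,19],[14,0]]
[[2,19],[14,0],[43,17],[50,0]]
[[2,19],[14,9],[29,0],[43,17],[50,0]]
[[2,19],[14,9],[29,0],[43,17],[50,0]]
[[2,19],[14,9],[29,0],[43,17],[50,0]]
[[2,19],[14,9],[29,0],[43,17],[50,0]]
[[2,19],[14,9],[29,0],[43,17],[50,0]]
[[2,19],[14,9],[29,0],[43,17],[50,0]]
[[2,19],[14,9],[29,0],[43,17],[50,0]]
[[2,19],[14,9],[29,0],[43,17],[50,0]]
[[2,19],[14,9],[29,0],[43,17],[50,0]]
[[2,19],[14,9],[21,19],[29,0],[43,17],[50,0]]
[[2,19],[14,9],[21,19],[29,0],[43,17],[50,0]]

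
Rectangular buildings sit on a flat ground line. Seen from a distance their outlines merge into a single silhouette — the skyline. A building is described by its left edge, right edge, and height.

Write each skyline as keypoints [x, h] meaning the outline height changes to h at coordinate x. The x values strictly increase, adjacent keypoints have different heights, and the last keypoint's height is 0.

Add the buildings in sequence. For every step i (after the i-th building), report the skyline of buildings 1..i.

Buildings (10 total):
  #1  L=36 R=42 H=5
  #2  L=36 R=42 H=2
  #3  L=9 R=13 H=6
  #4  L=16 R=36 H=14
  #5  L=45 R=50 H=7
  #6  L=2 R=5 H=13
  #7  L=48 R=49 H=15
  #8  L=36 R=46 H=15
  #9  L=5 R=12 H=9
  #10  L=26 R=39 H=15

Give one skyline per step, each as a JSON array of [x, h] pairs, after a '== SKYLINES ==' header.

== SKYLINES ==
[[36,5],[42,0]]
[[36,5],[42,0]]
[[9,6],[13,0],[36,5],[42,0]]
[[9,6],[13,0],[16,14],[36,5],[42,0]]
[[9,6],[13,0],[16,14],[36,5],[42,0],[45,7],[50,0]]
[[2,13],[5,0],[9,6],[13,0],[16,14],[36,5],[42,0],[45,7],[50,0]]
[[2,13],[5,0],[9,6],[13,0],[16,14],[36,5],[42,0],[45,7],[48,15],[49,7],[50,0]]
[[2,13],[5,0],[9,6],[13,0],[16,14],[36,15],[46,7],[48,15],[49,7],[50,0]]
[[2,13],[5,9],[12,6],[13,0],[16,14],[36,15],[46,7],[48,15],[49,7],[50,0]]
[[2,13],[5,9],[12,6],[13,0],[16,14],[26,15],[46,7],[48,15],[49,7],[50,0]]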